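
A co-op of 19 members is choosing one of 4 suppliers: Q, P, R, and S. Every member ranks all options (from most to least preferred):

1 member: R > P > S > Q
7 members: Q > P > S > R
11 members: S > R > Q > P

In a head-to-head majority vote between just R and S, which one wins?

Voters preferring R to S: 1; preferring S to R: 18.
S wins the head-to-head.

S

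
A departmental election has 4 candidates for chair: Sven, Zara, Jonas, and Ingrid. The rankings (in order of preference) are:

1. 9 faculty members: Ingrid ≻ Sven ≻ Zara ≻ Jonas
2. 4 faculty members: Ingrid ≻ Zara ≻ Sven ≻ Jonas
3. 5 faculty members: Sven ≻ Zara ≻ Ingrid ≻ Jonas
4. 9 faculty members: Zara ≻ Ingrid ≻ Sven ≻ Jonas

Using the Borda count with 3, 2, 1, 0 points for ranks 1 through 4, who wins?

Ingrid

Sven: 9·2 + 4·1 + 5·3 + 9·1 = 46
Zara: 9·1 + 4·2 + 5·2 + 9·3 = 54
Jonas: 9·0 + 4·0 + 5·0 + 9·0 = 0
Ingrid: 9·3 + 4·3 + 5·1 + 9·2 = 62
Ingrid has the highest Borda score (62).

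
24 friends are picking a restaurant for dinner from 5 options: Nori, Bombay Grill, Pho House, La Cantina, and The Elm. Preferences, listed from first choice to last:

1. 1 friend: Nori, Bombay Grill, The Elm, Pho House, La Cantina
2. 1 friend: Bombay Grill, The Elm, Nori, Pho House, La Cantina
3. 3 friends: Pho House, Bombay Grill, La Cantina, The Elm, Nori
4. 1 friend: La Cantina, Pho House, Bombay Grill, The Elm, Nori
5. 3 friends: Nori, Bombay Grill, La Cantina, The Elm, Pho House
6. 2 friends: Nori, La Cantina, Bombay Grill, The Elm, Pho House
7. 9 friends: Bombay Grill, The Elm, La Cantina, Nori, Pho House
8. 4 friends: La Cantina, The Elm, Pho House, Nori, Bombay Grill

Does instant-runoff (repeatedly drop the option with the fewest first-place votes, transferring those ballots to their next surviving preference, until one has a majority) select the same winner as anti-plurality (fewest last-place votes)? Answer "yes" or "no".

no

Instant-runoff — R1 Nori 6, Bombay Grill 10, Pho House 3, La Cantina 5, The Elm 0 (The Elm out); R2 Nori 6, Bombay Grill 10, Pho House 3, La Cantina 5 (Pho House out); R3 Nori 6, Bombay Grill 13, La Cantina 5 (Bombay Grill winner). Winner: Bombay Grill.
Anti-plurality — last-place votes: Nori 4, Bombay Grill 4, Pho House 14, La Cantina 2, The Elm 0. Winner: The Elm.
The two methods disagree.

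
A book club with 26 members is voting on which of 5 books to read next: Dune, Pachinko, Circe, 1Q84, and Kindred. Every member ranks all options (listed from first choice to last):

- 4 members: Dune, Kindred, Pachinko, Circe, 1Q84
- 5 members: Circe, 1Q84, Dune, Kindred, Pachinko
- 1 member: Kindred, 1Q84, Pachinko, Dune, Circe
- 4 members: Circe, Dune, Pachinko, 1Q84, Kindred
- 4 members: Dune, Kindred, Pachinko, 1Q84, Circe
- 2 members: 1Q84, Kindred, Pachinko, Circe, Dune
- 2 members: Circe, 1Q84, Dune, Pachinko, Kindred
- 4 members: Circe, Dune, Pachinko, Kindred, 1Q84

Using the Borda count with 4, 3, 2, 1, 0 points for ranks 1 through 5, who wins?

Dune

Dune: 4·4 + 5·2 + 1·1 + 4·3 + 4·4 + 2·0 + 2·2 + 4·3 = 71
Pachinko: 4·2 + 5·0 + 1·2 + 4·2 + 4·2 + 2·2 + 2·1 + 4·2 = 40
Circe: 4·1 + 5·4 + 1·0 + 4·4 + 4·0 + 2·1 + 2·4 + 4·4 = 66
1Q84: 4·0 + 5·3 + 1·3 + 4·1 + 4·1 + 2·4 + 2·3 + 4·0 = 40
Kindred: 4·3 + 5·1 + 1·4 + 4·0 + 4·3 + 2·3 + 2·0 + 4·1 = 43
Dune has the highest Borda score (71).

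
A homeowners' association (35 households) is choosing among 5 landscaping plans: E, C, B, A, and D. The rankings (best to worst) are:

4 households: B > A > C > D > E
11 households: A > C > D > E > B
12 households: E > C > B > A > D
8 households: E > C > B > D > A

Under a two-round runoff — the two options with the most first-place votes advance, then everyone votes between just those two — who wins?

E

Round 1 first-place votes: E 20, C 0, B 4, A 11, D 0.
E and A advance.
Runoff: E is preferred to A by 20 voters; A by 15.
E wins the runoff.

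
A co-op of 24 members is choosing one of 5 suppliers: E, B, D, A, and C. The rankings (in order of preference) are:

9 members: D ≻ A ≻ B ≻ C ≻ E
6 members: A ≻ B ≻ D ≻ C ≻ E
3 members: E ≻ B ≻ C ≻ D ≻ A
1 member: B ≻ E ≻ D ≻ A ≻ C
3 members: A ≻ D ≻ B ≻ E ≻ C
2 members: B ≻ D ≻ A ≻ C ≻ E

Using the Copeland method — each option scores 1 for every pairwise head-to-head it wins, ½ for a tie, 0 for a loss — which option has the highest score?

E: loses to B, D, A, and C → score 0.
B: beats E and C; ties D; loses to A → score 2.5.
D: beats E, A, and C; ties B → score 3.5.
A: beats E, B, and C; loses to D → score 3.
C: beats E; loses to B, D, and A → score 1.
D has the best pairwise record.

D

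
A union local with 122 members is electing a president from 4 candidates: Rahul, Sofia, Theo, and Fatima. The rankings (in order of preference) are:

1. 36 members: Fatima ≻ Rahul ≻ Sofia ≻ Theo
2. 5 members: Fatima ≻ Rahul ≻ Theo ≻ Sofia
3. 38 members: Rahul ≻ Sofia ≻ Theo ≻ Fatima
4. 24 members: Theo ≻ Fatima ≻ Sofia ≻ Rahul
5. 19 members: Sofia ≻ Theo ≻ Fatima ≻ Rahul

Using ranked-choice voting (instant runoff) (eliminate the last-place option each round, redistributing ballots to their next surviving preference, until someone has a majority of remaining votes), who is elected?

Round 1: Rahul 38, Sofia 19, Theo 24, Fatima 41. Eliminate Sofia.
Round 2: Rahul 38, Theo 43, Fatima 41. Eliminate Rahul.
Round 3: Theo 81, Fatima 41. Theo has a majority.

Theo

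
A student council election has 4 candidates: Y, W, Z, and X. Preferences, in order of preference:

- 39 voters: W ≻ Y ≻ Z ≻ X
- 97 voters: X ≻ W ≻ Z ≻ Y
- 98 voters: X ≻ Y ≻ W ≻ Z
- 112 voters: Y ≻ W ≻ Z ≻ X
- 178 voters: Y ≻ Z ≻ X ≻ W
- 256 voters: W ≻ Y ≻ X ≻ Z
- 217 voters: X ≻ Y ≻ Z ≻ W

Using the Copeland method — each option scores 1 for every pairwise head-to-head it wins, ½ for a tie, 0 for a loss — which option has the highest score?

Y: beats W, Z, and X → score 3.
W: beats Z; loses to Y and X → score 1.
Z: loses to Y, W, and X → score 0.
X: beats W and Z; loses to Y → score 2.
Y has the best pairwise record.

Y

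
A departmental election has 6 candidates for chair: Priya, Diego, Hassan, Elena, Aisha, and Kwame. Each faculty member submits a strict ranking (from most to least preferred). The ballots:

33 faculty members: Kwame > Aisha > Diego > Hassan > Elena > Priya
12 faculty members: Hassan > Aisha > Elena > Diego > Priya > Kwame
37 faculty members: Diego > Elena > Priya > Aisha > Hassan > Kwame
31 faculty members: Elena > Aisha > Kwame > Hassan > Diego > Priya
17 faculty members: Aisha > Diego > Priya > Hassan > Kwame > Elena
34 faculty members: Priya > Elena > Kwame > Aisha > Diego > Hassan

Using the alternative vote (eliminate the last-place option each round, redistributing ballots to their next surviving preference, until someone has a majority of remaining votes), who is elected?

Diego

Round 1: Priya 34, Diego 37, Hassan 12, Elena 31, Aisha 17, Kwame 33. Eliminate Hassan.
Round 2: Priya 34, Diego 37, Elena 31, Aisha 29, Kwame 33. Eliminate Aisha.
Round 3: Priya 34, Diego 54, Elena 43, Kwame 33. Eliminate Kwame.
Round 4: Priya 34, Diego 87, Elena 43. Diego has a majority.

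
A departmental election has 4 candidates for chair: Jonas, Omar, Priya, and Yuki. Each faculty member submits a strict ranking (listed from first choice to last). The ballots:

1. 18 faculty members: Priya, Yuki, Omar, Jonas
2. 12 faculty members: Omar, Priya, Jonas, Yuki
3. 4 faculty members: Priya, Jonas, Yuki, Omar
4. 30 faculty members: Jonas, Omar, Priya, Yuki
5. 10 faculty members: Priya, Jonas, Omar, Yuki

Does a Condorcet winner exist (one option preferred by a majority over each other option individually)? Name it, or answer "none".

Checking pairwise contests:
Priya beats Jonas 44–30.
Jonas beats Omar 44–30.
Omar beats Priya 42–32.
Jonas beats Yuki 56–18.
Every option loses at least one head-to-head, so there is no Condorcet winner.

none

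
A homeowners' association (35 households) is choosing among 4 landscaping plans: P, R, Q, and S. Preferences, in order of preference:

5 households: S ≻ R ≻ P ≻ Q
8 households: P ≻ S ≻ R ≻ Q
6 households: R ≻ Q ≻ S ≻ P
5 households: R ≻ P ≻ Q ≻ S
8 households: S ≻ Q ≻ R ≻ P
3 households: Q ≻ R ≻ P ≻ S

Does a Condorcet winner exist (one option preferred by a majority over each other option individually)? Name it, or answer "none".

S vs P: 19–16 for S.
S vs R: 21–14 for S.
S vs Q: 21–14 for S.
S beats every other option head-to-head.

S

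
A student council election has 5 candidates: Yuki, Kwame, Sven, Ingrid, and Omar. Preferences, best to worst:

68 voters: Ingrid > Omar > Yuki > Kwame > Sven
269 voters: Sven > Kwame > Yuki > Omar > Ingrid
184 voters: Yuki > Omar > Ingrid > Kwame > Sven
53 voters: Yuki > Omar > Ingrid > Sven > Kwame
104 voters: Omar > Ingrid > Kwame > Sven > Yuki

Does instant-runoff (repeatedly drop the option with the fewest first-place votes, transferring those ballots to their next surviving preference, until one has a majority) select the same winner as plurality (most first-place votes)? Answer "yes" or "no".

Instant-runoff — R1 Yuki 237, Kwame 0, Sven 269, Ingrid 68, Omar 104 (Kwame out); R2 Yuki 237, Sven 269, Ingrid 68, Omar 104 (Ingrid out); R3 Yuki 237, Sven 269, Omar 172 (Omar out); R4 Yuki 305, Sven 373 (Sven winner). Winner: Sven.
Plurality — first-place votes: Yuki 237, Kwame 0, Sven 269, Ingrid 68, Omar 104. Winner: Sven.
The two methods agree.

yes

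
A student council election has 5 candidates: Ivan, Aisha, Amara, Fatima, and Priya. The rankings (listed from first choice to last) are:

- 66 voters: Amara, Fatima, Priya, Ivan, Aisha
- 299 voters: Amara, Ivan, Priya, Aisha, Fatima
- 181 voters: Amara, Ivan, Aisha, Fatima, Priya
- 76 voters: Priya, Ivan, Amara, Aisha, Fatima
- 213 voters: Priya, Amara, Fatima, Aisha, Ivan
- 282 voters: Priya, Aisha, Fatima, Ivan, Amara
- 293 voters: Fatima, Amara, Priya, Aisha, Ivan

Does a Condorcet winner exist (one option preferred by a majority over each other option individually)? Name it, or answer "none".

Amara

Amara vs Ivan: 1052–358 for Amara.
Amara vs Aisha: 1128–282 for Amara.
Amara vs Fatima: 835–575 for Amara.
Amara vs Priya: 839–571 for Amara.
Amara beats every other option head-to-head.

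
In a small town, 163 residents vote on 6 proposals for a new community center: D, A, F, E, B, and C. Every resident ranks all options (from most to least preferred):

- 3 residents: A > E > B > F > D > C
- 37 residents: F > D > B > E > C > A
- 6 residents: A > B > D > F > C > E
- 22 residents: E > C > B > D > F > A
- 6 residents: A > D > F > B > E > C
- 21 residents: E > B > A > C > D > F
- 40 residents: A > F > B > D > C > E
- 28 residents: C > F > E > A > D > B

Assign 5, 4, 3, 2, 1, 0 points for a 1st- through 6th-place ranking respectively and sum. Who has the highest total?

D: 3·1 + 37·4 + 6·3 + 22·2 + 6·4 + 21·1 + 40·2 + 28·1 = 366
A: 3·5 + 37·0 + 6·5 + 22·0 + 6·5 + 21·3 + 40·5 + 28·2 = 394
F: 3·2 + 37·5 + 6·2 + 22·1 + 6·3 + 21·0 + 40·4 + 28·4 = 515
E: 3·4 + 37·2 + 6·0 + 22·5 + 6·1 + 21·5 + 40·0 + 28·3 = 391
B: 3·3 + 37·3 + 6·4 + 22·3 + 6·2 + 21·4 + 40·3 + 28·0 = 426
C: 3·0 + 37·1 + 6·1 + 22·4 + 6·0 + 21·2 + 40·1 + 28·5 = 353
F has the highest Borda score (515).

F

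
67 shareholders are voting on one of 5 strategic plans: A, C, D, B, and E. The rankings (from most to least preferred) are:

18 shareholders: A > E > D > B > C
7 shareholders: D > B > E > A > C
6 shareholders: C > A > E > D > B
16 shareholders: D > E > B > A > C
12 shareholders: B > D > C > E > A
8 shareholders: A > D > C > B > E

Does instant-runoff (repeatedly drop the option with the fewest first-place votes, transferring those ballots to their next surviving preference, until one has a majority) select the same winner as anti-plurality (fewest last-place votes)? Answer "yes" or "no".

yes

Instant-runoff — R1 A 26, C 6, D 23, B 12, E 0 (E out); R2 A 26, C 6, D 23, B 12 (C out); R3 A 32, D 23, B 12 (B out); R4 A 32, D 35 (D winner). Winner: D.
Anti-plurality — last-place votes: A 12, C 41, D 0, B 6, E 8. Winner: D.
The two methods agree.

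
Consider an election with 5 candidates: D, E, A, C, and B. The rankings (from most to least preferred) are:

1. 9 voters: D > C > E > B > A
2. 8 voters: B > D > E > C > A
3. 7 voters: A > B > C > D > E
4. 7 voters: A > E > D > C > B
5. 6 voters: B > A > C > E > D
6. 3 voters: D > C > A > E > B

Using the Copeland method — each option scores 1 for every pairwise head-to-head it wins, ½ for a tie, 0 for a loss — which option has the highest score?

D: beats E and C; ties A; loses to B → score 2.5.
E: loses to D, A, C, and B → score 0.
A: beats E; ties D and C; loses to B → score 2.
C: beats E; ties A; loses to D and B → score 1.5.
B: beats D, E, A, and C → score 4.
B has the best pairwise record.

B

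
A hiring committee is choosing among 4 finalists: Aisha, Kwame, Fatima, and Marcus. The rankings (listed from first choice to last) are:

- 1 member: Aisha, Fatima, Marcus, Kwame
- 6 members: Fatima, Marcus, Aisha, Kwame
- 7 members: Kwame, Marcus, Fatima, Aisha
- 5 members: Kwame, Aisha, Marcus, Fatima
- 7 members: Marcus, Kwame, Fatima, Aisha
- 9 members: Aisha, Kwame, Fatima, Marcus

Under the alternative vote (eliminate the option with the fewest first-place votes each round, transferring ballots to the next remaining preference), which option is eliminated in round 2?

Round 1: Aisha 10, Kwame 12, Fatima 6, Marcus 7. Eliminate Fatima.
Round 2: Aisha 10, Kwame 12, Marcus 13. Eliminate Aisha.

Aisha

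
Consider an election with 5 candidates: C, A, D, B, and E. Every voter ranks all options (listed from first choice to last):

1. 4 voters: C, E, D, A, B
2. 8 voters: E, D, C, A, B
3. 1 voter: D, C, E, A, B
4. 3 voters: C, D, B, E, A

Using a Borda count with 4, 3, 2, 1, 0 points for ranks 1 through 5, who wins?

E

C: 4·4 + 8·2 + 1·3 + 3·4 = 47
A: 4·1 + 8·1 + 1·1 + 3·0 = 13
D: 4·2 + 8·3 + 1·4 + 3·3 = 45
B: 4·0 + 8·0 + 1·0 + 3·2 = 6
E: 4·3 + 8·4 + 1·2 + 3·1 = 49
E has the highest Borda score (49).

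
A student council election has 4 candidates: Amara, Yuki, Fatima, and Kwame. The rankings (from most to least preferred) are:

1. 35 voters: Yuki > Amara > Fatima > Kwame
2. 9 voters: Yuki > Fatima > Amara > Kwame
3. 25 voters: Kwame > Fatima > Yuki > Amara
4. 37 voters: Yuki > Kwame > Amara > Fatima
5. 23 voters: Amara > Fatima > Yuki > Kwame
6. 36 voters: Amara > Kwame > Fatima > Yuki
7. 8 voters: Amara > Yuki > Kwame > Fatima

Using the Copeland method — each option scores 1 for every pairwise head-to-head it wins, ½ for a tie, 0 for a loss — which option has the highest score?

Yuki

Amara: beats Fatima and Kwame; loses to Yuki → score 2.
Yuki: beats Amara, Fatima, and Kwame → score 3.
Fatima: loses to Amara, Yuki, and Kwame → score 0.
Kwame: beats Fatima; loses to Amara and Yuki → score 1.
Yuki has the best pairwise record.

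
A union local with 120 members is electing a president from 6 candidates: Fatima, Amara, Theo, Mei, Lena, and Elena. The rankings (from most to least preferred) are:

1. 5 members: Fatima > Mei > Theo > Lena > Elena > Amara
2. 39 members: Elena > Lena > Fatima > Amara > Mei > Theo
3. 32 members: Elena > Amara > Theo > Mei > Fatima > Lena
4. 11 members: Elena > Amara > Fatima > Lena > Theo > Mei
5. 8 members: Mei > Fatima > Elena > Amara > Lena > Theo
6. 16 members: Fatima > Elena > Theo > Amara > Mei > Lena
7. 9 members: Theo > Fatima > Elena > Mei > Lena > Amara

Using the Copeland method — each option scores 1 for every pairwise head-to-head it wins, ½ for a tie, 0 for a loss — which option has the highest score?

Elena

Fatima: beats Amara, Theo, Mei, and Lena; loses to Elena → score 4.
Amara: beats Theo, Mei, and Lena; loses to Fatima and Elena → score 3.
Theo: beats Mei and Lena; loses to Fatima, Amara, and Elena → score 2.
Mei: beats Lena; loses to Fatima, Amara, Theo, and Elena → score 1.
Lena: loses to Fatima, Amara, Theo, Mei, and Elena → score 0.
Elena: beats Fatima, Amara, Theo, Mei, and Lena → score 5.
Elena has the best pairwise record.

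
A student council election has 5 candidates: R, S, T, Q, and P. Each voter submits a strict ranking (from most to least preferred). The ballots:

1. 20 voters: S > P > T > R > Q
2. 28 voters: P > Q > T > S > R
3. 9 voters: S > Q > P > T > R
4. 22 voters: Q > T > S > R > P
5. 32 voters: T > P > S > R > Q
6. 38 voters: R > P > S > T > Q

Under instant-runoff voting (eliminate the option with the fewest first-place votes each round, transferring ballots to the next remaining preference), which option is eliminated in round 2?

Round 1: R 38, S 29, T 32, Q 22, P 28. Eliminate Q.
Round 2: R 38, S 29, T 54, P 28. Eliminate P.

P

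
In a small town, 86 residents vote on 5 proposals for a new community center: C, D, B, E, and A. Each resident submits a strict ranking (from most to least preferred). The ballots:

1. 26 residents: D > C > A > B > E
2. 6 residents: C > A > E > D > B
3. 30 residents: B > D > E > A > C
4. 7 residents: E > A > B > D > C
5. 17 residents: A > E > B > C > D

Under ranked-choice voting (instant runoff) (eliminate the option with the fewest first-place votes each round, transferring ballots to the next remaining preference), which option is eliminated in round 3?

Round 1: C 6, D 26, B 30, E 7, A 17. Eliminate C.
Round 2: D 26, B 30, E 7, A 23. Eliminate E.
Round 3: D 26, B 30, A 30. Eliminate D.

D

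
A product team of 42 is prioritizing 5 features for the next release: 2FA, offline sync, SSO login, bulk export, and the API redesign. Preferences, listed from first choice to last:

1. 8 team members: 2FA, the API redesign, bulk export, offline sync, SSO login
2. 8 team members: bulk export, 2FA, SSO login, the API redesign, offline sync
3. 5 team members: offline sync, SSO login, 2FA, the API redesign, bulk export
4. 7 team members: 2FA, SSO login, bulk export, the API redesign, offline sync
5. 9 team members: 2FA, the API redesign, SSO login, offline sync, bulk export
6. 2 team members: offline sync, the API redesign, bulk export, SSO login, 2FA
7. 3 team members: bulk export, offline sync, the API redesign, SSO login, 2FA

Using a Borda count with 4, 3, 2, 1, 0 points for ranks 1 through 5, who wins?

2FA

2FA: 8·4 + 8·3 + 5·2 + 7·4 + 9·4 + 2·0 + 3·0 = 130
offline sync: 8·1 + 8·0 + 5·4 + 7·0 + 9·1 + 2·4 + 3·3 = 54
SSO login: 8·0 + 8·2 + 5·3 + 7·3 + 9·2 + 2·1 + 3·1 = 75
bulk export: 8·2 + 8·4 + 5·0 + 7·2 + 9·0 + 2·2 + 3·4 = 78
the API redesign: 8·3 + 8·1 + 5·1 + 7·1 + 9·3 + 2·3 + 3·2 = 83
2FA has the highest Borda score (130).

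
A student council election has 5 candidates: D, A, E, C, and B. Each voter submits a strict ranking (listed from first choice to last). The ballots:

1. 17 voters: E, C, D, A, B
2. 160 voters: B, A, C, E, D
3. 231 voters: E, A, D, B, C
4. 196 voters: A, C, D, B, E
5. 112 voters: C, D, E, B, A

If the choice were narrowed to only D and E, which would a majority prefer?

Voters preferring D to E: 308; preferring E to D: 408.
E wins the head-to-head.

E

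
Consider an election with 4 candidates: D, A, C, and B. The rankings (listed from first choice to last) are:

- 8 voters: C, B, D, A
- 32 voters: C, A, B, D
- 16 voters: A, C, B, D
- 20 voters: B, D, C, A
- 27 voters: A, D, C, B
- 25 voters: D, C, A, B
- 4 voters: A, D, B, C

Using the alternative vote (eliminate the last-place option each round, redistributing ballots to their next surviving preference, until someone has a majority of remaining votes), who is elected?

Round 1: D 25, A 47, C 40, B 20. Eliminate B.
Round 2: D 45, A 47, C 40. Eliminate C.
Round 3: D 53, A 79. A has a majority.

A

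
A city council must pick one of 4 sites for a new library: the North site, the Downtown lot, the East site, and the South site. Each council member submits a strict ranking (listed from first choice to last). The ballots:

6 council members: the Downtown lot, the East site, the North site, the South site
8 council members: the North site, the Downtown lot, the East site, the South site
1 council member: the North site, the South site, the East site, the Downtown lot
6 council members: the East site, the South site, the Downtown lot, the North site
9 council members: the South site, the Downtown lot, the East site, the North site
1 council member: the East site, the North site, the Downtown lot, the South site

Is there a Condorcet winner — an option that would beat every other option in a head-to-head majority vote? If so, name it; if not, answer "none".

Checking pairwise contests:
the Downtown lot beats the North site 21–10.
the South site beats the Downtown lot 16–15.
the Downtown lot beats the East site 23–8.
the North site beats the South site 16–15.
Every option loses at least one head-to-head, so there is no Condorcet winner.

none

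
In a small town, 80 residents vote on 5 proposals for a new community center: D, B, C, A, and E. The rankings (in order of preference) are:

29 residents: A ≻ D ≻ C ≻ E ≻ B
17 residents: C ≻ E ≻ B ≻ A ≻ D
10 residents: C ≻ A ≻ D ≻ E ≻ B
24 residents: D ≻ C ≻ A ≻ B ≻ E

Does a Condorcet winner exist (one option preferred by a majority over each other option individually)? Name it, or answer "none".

none

Checking pairwise contests:
A beats D 56–24.
D beats B 63–17.
D beats C 53–27.
C beats A 51–29.
D beats E 63–17.
Every option loses at least one head-to-head, so there is no Condorcet winner.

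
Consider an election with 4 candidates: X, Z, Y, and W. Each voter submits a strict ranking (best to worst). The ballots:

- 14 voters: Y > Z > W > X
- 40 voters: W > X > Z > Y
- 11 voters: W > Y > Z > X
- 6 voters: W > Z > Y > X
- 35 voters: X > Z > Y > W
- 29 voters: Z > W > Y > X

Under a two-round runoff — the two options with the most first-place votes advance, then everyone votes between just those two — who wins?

W

Round 1 first-place votes: X 35, Z 29, Y 14, W 57.
W and X advance.
Runoff: W is preferred to X by 100 voters; X by 35.
W wins the runoff.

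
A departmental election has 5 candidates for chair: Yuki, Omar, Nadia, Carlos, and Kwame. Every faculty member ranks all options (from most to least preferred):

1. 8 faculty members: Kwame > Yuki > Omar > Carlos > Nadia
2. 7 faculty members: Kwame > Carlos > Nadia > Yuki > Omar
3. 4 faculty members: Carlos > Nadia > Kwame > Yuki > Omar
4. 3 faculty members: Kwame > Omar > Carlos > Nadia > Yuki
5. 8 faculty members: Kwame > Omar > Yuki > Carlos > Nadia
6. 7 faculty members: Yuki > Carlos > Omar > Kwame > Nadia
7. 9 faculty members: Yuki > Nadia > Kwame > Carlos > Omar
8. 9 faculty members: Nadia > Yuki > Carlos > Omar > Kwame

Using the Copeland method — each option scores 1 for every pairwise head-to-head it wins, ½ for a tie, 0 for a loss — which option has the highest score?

Kwame

Yuki: beats Omar, Nadia, and Carlos; loses to Kwame → score 3.
Omar: loses to Yuki, Nadia, Carlos, and Kwame → score 0.
Nadia: beats Omar; loses to Yuki, Carlos, and Kwame → score 1.
Carlos: beats Omar and Nadia; loses to Yuki and Kwame → score 2.
Kwame: beats Yuki, Omar, Nadia, and Carlos → score 4.
Kwame has the best pairwise record.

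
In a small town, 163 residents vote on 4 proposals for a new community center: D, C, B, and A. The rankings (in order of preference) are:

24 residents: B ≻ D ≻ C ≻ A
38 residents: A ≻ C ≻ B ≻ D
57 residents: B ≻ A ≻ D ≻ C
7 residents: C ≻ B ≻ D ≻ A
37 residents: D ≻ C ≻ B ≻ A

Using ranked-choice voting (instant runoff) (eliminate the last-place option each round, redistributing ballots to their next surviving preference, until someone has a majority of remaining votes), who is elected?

B

Round 1: D 37, C 7, B 81, A 38. Eliminate C.
Round 2: D 37, B 88, A 38. B has a majority.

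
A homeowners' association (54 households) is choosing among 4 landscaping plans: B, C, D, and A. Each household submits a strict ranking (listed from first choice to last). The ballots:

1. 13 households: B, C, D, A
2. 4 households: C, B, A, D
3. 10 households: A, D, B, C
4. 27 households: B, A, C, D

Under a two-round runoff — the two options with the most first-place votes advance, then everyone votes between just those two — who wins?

B

Round 1 first-place votes: B 40, C 4, D 0, A 10.
B and A advance.
Runoff: B is preferred to A by 44 voters; A by 10.
B wins the runoff.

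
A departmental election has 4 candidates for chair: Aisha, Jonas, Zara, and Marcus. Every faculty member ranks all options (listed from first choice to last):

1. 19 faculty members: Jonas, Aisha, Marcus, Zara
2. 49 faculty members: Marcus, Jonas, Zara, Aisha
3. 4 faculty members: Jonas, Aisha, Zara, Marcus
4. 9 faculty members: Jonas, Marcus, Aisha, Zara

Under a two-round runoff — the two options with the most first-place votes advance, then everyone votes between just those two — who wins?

Round 1 first-place votes: Aisha 0, Jonas 32, Zara 0, Marcus 49.
Marcus and Jonas advance.
Runoff: Marcus is preferred to Jonas by 49 voters; Jonas by 32.
Marcus wins the runoff.

Marcus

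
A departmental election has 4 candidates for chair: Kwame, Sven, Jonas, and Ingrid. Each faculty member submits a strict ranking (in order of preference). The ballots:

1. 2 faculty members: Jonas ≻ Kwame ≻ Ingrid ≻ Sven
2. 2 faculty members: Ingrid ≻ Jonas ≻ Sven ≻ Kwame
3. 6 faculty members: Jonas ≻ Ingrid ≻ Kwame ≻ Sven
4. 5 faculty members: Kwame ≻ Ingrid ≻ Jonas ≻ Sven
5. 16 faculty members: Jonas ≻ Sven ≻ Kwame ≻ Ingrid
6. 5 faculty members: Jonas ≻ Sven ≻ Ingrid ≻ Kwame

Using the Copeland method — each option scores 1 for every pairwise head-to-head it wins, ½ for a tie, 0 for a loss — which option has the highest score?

Kwame: beats Ingrid; loses to Sven and Jonas → score 1.
Sven: beats Kwame and Ingrid; loses to Jonas → score 2.
Jonas: beats Kwame, Sven, and Ingrid → score 3.
Ingrid: loses to Kwame, Sven, and Jonas → score 0.
Jonas has the best pairwise record.

Jonas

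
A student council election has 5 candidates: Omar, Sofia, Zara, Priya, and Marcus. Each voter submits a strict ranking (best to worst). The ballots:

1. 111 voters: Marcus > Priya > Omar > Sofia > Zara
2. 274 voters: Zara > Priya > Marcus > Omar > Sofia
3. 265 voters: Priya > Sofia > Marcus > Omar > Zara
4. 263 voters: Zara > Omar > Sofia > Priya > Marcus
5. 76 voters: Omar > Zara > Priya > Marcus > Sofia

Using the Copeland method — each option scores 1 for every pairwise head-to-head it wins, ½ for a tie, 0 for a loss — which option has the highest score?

Omar: beats Sofia; loses to Zara, Priya, and Marcus → score 1.
Sofia: beats Marcus; loses to Omar, Zara, and Priya → score 1.
Zara: beats Omar, Sofia, Priya, and Marcus → score 4.
Priya: beats Omar, Sofia, and Marcus; loses to Zara → score 3.
Marcus: beats Omar; loses to Sofia, Zara, and Priya → score 1.
Zara has the best pairwise record.

Zara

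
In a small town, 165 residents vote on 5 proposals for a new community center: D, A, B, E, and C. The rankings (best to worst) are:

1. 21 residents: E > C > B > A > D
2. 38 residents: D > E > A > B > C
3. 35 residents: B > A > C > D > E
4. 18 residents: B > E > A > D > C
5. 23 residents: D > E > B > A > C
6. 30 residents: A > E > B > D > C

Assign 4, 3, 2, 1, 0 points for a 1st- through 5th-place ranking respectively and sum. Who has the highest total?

E

D: 21·0 + 38·4 + 35·1 + 18·1 + 23·4 + 30·1 = 327
A: 21·1 + 38·2 + 35·3 + 18·2 + 23·1 + 30·4 = 381
B: 21·2 + 38·1 + 35·4 + 18·4 + 23·2 + 30·2 = 398
E: 21·4 + 38·3 + 35·0 + 18·3 + 23·3 + 30·3 = 411
C: 21·3 + 38·0 + 35·2 + 18·0 + 23·0 + 30·0 = 133
E has the highest Borda score (411).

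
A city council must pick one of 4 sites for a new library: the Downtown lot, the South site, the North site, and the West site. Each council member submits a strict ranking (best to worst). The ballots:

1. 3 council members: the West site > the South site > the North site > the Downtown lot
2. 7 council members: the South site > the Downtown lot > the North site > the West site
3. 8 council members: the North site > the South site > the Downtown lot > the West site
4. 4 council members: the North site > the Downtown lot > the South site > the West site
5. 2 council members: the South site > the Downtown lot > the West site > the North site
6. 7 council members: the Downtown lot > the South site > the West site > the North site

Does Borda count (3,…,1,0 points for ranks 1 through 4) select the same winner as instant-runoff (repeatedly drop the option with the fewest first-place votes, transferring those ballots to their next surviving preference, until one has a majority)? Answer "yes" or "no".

Borda — scores: the Downtown lot 55, the South site 67, the North site 46, the West site 18. Winner: the South site.
Instant-runoff — R1 the Downtown lot 7, the South site 9, the North site 12, the West site 3 (the West site out); R2 the Downtown lot 7, the South site 12, the North site 12 (the Downtown lot out); R3 the South site 19, the North site 12 (the South site winner). Winner: the South site.
The two methods agree.

yes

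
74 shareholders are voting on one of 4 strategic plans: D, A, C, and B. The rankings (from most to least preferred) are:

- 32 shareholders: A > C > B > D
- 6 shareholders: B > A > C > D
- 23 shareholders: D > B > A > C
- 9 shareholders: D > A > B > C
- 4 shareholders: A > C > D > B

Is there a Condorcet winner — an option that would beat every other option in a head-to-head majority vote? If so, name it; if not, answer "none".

A

A vs D: 42–32 for A.
A vs C: 74–0 for A.
A vs B: 45–29 for A.
A beats every other option head-to-head.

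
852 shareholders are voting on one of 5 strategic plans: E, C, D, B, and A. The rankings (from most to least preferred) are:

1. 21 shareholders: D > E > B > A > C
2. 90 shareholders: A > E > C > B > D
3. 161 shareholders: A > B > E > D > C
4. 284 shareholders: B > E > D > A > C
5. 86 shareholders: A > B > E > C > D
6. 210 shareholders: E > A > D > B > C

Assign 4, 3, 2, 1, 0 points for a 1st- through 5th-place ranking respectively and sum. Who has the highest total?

E: 21·3 + 90·3 + 161·2 + 284·3 + 86·2 + 210·4 = 2519
C: 21·0 + 90·2 + 161·0 + 284·0 + 86·1 + 210·0 = 266
D: 21·4 + 90·0 + 161·1 + 284·2 + 86·0 + 210·2 = 1233
B: 21·2 + 90·1 + 161·3 + 284·4 + 86·3 + 210·1 = 2219
A: 21·1 + 90·4 + 161·4 + 284·1 + 86·4 + 210·3 = 2283
E has the highest Borda score (2519).

E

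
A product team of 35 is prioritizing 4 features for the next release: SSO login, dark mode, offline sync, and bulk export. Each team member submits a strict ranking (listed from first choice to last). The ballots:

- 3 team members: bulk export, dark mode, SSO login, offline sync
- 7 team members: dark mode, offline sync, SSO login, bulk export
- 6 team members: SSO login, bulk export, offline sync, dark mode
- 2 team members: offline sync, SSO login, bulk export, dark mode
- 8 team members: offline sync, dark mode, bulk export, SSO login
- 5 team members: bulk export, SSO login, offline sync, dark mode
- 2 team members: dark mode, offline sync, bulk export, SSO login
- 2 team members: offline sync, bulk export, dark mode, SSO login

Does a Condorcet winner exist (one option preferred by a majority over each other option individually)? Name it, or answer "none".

offline sync vs SSO login: 21–14 for offline sync.
offline sync vs dark mode: 23–12 for offline sync.
offline sync vs bulk export: 21–14 for offline sync.
offline sync beats every other option head-to-head.

offline sync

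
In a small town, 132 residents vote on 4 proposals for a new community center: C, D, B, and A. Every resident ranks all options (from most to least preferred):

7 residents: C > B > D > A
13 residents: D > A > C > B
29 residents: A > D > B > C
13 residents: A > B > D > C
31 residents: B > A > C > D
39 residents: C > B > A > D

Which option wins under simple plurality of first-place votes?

C

First-place votes: C 46, D 13, B 31, A 42.
C has the most first-place votes.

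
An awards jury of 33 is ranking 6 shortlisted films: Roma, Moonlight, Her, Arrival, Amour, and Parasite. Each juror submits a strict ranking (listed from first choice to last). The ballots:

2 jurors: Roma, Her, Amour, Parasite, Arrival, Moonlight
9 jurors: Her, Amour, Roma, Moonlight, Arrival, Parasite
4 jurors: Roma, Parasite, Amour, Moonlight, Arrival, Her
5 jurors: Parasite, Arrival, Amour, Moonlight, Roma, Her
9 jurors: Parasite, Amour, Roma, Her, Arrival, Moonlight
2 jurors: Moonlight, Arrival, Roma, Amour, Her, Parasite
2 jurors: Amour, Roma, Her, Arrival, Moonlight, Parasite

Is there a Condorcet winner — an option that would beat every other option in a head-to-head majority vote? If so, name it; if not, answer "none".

none

Checking pairwise contests:
Amour beats Roma 25–8.
Roma beats Moonlight 26–7.
Roma beats Her 24–9.
Roma beats Arrival 26–7.
Parasite beats Amour 18–15.
Roma beats Parasite 19–14.
Every option loses at least one head-to-head, so there is no Condorcet winner.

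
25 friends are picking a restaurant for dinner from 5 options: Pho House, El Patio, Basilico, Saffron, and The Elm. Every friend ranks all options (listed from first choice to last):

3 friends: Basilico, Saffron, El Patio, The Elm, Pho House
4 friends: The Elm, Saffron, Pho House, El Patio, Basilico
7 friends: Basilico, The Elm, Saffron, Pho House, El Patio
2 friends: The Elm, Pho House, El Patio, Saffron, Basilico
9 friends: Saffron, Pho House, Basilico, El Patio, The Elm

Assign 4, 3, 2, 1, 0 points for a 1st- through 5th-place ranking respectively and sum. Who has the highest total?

Saffron

Pho House: 3·0 + 4·2 + 7·1 + 2·3 + 9·3 = 48
El Patio: 3·2 + 4·1 + 7·0 + 2·2 + 9·1 = 23
Basilico: 3·4 + 4·0 + 7·4 + 2·0 + 9·2 = 58
Saffron: 3·3 + 4·3 + 7·2 + 2·1 + 9·4 = 73
The Elm: 3·1 + 4·4 + 7·3 + 2·4 + 9·0 = 48
Saffron has the highest Borda score (73).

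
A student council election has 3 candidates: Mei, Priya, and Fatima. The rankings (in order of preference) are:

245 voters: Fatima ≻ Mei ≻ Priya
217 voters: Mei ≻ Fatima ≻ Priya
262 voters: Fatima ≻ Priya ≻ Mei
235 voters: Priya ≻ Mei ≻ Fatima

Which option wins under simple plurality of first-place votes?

Fatima

First-place votes: Mei 217, Priya 235, Fatima 507.
Fatima has the most first-place votes.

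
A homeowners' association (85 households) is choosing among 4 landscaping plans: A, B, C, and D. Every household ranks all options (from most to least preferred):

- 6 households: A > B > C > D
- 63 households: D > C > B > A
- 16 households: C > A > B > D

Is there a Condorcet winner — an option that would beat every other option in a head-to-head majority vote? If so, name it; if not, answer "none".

D vs A: 63–22 for D.
D vs B: 63–22 for D.
D vs C: 63–22 for D.
D beats every other option head-to-head.

D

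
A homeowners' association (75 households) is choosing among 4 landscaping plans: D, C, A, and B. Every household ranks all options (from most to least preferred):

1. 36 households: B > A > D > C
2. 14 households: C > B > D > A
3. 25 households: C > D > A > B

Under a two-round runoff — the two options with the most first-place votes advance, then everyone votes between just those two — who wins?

C

Round 1 first-place votes: D 0, C 39, A 0, B 36.
C and B advance.
Runoff: C is preferred to B by 39 voters; B by 36.
C wins the runoff.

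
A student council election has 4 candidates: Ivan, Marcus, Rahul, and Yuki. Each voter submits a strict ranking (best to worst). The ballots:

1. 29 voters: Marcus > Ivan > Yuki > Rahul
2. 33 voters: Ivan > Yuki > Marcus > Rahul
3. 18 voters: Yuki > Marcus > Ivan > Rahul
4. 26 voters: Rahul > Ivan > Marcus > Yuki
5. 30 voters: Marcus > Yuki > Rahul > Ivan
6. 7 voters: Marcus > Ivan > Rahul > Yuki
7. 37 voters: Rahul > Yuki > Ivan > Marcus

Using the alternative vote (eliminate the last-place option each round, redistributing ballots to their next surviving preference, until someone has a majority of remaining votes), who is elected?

Round 1: Ivan 33, Marcus 66, Rahul 63, Yuki 18. Eliminate Yuki.
Round 2: Ivan 33, Marcus 84, Rahul 63. Eliminate Ivan.
Round 3: Marcus 117, Rahul 63. Marcus has a majority.

Marcus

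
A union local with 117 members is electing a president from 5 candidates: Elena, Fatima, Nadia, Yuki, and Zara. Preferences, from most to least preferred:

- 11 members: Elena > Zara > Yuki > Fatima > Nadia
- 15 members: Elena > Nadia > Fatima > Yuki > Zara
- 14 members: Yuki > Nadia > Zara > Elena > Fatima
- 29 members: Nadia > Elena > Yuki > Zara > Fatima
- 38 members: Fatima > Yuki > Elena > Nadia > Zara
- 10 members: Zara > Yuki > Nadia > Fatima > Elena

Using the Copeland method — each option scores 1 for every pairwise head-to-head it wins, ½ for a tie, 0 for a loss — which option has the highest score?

Yuki

Elena: beats Fatima, Nadia, and Zara; loses to Yuki → score 3.
Fatima: loses to Elena, Nadia, Yuki, and Zara → score 0.
Nadia: beats Fatima and Zara; loses to Elena and Yuki → score 2.
Yuki: beats Elena, Fatima, Nadia, and Zara → score 4.
Zara: beats Fatima; loses to Elena, Nadia, and Yuki → score 1.
Yuki has the best pairwise record.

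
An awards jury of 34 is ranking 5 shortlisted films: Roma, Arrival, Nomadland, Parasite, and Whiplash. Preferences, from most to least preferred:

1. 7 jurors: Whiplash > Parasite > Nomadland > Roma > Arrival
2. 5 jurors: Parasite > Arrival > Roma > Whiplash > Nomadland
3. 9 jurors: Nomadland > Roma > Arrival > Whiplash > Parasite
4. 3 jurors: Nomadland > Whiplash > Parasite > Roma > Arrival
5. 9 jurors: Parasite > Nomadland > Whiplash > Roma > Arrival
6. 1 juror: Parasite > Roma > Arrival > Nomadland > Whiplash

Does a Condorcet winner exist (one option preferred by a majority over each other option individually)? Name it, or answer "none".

none

Checking pairwise contests:
Nomadland beats Roma 28–6.
Roma beats Arrival 29–5.
Parasite beats Nomadland 22–12.
Whiplash beats Parasite 19–15.
Nomadland beats Whiplash 22–12.
Every option loses at least one head-to-head, so there is no Condorcet winner.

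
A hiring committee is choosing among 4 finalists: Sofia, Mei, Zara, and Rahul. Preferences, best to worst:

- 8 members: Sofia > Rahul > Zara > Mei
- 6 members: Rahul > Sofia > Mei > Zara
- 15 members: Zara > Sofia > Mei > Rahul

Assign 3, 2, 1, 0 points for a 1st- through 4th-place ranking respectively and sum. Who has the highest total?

Sofia

Sofia: 8·3 + 6·2 + 15·2 = 66
Mei: 8·0 + 6·1 + 15·1 = 21
Zara: 8·1 + 6·0 + 15·3 = 53
Rahul: 8·2 + 6·3 + 15·0 = 34
Sofia has the highest Borda score (66).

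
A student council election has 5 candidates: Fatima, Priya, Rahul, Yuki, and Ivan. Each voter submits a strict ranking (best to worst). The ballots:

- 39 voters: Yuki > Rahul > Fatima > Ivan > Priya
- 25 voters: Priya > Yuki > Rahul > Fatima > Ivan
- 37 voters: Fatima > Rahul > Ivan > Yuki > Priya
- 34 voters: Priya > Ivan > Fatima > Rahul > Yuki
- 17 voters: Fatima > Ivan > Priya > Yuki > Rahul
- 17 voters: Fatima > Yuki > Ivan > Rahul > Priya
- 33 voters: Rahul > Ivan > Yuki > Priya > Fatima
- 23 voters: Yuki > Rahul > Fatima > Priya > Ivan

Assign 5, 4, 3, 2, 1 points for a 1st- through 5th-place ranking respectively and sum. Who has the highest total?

Fatima: 39·3 + 25·2 + 37·5 + 34·3 + 17·5 + 17·5 + 33·1 + 23·3 = 726
Priya: 39·1 + 25·5 + 37·1 + 34·5 + 17·3 + 17·1 + 33·2 + 23·2 = 551
Rahul: 39·4 + 25·3 + 37·4 + 34·2 + 17·1 + 17·2 + 33·5 + 23·4 = 755
Yuki: 39·5 + 25·4 + 37·2 + 34·1 + 17·2 + 17·4 + 33·3 + 23·5 = 719
Ivan: 39·2 + 25·1 + 37·3 + 34·4 + 17·4 + 17·3 + 33·4 + 23·1 = 624
Rahul has the highest Borda score (755).

Rahul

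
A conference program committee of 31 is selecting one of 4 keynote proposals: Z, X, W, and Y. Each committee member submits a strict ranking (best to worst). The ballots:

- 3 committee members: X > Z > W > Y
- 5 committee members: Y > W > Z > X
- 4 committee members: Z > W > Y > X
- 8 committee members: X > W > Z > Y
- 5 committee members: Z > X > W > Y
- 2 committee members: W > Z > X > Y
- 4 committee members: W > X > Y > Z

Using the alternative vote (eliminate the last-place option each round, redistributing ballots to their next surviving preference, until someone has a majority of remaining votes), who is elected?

Round 1: Z 9, X 11, W 6, Y 5. Eliminate Y.
Round 2: Z 9, X 11, W 11. Eliminate Z.
Round 3: X 16, W 15. X has a majority.

X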